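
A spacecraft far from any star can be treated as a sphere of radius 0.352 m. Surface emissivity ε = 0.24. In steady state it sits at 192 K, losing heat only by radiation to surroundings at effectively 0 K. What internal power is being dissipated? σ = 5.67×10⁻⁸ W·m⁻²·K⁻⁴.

Steady state: P = εσA T⁴.
A = 4πr² = 1.557 m²; T⁴ = (192)⁴ = 1.359×10⁹ K⁴.
P = 0.24 × 5.67×10⁻⁸ × 1.557 × 1.359×10⁹.

P ≈ 28.8 W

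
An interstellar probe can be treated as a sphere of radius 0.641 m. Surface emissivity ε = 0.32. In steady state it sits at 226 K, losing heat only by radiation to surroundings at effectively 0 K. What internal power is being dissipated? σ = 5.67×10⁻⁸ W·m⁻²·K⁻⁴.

P ≈ 244 W

Steady state: P = εσA T⁴.
A = 4πr² = 5.163 m²; T⁴ = (226)⁴ = 2.609×10⁹ K⁴.
P = 0.32 × 5.67×10⁻⁸ × 5.163 × 2.609×10⁹.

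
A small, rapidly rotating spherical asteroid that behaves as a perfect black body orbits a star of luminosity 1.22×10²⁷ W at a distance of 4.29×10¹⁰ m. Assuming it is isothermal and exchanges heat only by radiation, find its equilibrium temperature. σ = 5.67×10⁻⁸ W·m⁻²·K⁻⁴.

T ≈ 694 K

First find the stellar flux at distance d: S = L/(4πd²) = 1.22×10²⁷/(4π·(4.29×10¹⁰)²) = 52750 W/m².
For an isothermal sphere, absorbed (1−a)S·πr² = emitted σ·4πr²·T⁴, so T⁴ = (1−a)S/(4σ).
T⁴ = 1.00·52750/(4·5.67×10⁻⁸) = 2.326×10¹¹ K⁴.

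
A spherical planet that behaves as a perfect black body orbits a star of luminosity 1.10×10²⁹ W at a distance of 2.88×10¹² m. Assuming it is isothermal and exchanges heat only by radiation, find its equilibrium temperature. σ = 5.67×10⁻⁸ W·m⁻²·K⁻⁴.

T ≈ 261 K

First find the stellar flux at distance d: S = L/(4πd²) = 1.10×10²⁹/(4π·(2.88×10¹²)²) = 1055 W/m².
For an isothermal sphere, absorbed (1−a)S·πr² = emitted σ·4πr²·T⁴, so T⁴ = (1−a)S/(4σ).
T⁴ = 1.00·1055/(4·5.67×10⁻⁸) = 4.653×10⁹ K⁴.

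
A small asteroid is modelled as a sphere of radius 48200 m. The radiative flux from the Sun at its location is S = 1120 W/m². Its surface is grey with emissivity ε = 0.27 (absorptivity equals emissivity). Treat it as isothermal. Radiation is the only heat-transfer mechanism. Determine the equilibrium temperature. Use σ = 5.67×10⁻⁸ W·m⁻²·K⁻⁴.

At equilibrium, absorbed power = emitted power.
Absorbing cross-section = πr² = 7.299×10⁹ m²; emitting surface = 4πr² = 2.919×10¹⁰ m² (ratio 4).
εS·A_cross = εσ·A_surf·T⁴  ⇒  T⁴ = S/(4σ)   (ε cancels).
T⁴ = 1120/(4·5.67×10⁻⁸) = 4.938×10⁹ K⁴.
T = (4.938×10⁹)^(1/4).

T ≈ 265 K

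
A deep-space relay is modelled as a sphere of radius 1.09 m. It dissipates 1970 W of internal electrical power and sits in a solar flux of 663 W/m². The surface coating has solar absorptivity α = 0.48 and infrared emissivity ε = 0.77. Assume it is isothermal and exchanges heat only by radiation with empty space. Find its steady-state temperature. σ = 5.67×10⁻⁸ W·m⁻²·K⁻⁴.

At steady state, absorbed solar power + internal power = radiated power.
Absorbed: α·S·A_cross = 0.48·663·3.733 = 1188 W (cross-section πr²).
Total input = 1188 + 1970 = 3158 W.
Radiated: εσ·A_surf·T⁴ with A_surf = 4πr² = 14.93 m².
T⁴ = 3158/(0.77·5.67×10⁻⁸·14.93) = 4.845×10⁹ K⁴.

T ≈ 264 K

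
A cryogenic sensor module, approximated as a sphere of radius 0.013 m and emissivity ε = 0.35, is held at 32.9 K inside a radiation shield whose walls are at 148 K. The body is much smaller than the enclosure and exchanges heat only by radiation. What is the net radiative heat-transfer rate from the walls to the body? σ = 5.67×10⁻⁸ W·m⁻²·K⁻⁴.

For a small grey body in a large enclosure: P_net = εσA(T_body⁴ − T_wall⁴).
A = 4πr² = 0.002124 m²; T_body⁴ − T_wall⁴ = 1.172×10⁶ − 4.798×10⁸ = -4.786×10⁸ K⁴.
|P_net| = 0.35·5.67×10⁻⁸·0.002124·4.786×10⁸.

P_net ≈ 0.0202 W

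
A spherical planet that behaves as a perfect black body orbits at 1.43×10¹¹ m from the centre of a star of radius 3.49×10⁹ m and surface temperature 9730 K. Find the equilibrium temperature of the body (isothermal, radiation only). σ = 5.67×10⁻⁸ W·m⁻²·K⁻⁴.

The star's surface emits σT_*⁴; at distance d the flux is S = σT_*⁴(R_*/d)².
S = 5.67×10⁻⁸·(9730)⁴·(3.49×10⁹/1.43×10¹¹)² = 3.027×10⁵ W/m².
For an isothermal sphere T⁴ = (1−a)S/(4σ) = 1.335×10¹² K⁴.

T ≈ 1070 K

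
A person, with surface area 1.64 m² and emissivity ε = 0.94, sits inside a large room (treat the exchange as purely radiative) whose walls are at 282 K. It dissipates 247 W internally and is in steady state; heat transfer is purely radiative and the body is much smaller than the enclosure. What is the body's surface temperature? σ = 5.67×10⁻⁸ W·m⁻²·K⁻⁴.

For a small grey body in a large enclosure, net radiated power = εσA(T⁴ − T_w⁴).
Steady state: P = εσA(T⁴ − T_w⁴) with A = 1.64 m².
T⁴ = P/(εσA) + T_w⁴ = 247/(0.94·5.67×10⁻⁸·1.640) + (282)⁴
    = 2.826×10⁹ + 6.324×10⁹ = 9.150×10⁹ K⁴.

T ≈ 309 K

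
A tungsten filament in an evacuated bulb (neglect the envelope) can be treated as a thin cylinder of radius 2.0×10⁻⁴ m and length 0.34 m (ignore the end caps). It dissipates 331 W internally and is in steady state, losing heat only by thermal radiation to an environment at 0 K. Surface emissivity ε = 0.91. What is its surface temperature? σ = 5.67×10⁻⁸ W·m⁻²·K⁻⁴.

Steady state: internal power = radiated power, P = εσA T⁴.
Radiating area A = 2πrL = 4.273×10⁻⁴ m².
T⁴ = P/(εσA) = 331/(0.91·5.67×10⁻⁸·4.273×10⁻⁴) = 1.501×10¹³ K⁴.
T = (1.501×10¹³)^(1/4).

T ≈ 1970 K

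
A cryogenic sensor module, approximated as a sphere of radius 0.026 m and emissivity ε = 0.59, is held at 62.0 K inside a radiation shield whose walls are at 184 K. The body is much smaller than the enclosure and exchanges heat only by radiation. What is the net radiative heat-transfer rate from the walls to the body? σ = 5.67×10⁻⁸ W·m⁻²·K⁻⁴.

P_net ≈ 0.322 W

For a small grey body in a large enclosure: P_net = εσA(T_body⁴ − T_wall⁴).
A = 4πr² = 0.008495 m²; T_body⁴ − T_wall⁴ = 1.478×10⁷ − 1.146×10⁹ = -1.131×10⁹ K⁴.
|P_net| = 0.59·5.67×10⁻⁸·0.008495·1.131×10⁹.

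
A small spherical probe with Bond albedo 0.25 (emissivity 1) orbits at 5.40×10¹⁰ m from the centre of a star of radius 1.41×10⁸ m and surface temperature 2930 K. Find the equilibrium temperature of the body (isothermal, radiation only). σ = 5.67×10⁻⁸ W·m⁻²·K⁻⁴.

T ≈ 98.5 K

The star's surface emits σT_*⁴; at distance d the flux is S = σT_*⁴(R_*/d)².
S = 5.67×10⁻⁸·(2930)⁴·(1.41×10⁸/5.40×10¹⁰)² = 28.49 W/m².
For an isothermal sphere T⁴ = (1−a)S/(4σ) = 9.422×10⁷ K⁴.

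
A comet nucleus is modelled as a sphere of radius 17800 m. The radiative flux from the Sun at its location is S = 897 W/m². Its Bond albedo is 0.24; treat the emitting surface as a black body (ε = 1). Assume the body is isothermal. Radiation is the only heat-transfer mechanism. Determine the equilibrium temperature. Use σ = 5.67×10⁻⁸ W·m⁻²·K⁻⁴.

At equilibrium, absorbed power = emitted power.
Absorbing cross-section = πr² = 9.954×10⁸ m²; emitting surface = 4πr² = 3.982×10⁹ m² (ratio 4).
(1−a)S·A_cross = εσ·A_surf·T⁴  ⇒  T⁴ = (1−a)S/(4σ).
T⁴ = 0.760·897/(4·5.67×10⁻⁸) = 3.006×10⁹ K⁴.
T = (3.006×10⁹)^(1/4).

T ≈ 234 K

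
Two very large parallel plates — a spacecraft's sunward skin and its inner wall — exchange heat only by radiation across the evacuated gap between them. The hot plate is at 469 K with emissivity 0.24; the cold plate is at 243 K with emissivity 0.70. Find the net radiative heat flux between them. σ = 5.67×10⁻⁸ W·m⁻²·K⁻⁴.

q ≈ 554 W/m²

For two infinite grey parallel plates, q = σ(T₁⁴ − T₂⁴)/(1/ε₁ + 1/ε₂ − 1).
T₁⁴ − T₂⁴ = 4.838×10¹⁰ − 3.487×10⁹ = 4.490×10¹⁰ K⁴.
1/ε₁ + 1/ε₂ − 1 = 4.167 + 1.429 − 1 = 4.595.
q = 5.67×10⁻⁸ × 4.490×10¹⁰ / 4.595.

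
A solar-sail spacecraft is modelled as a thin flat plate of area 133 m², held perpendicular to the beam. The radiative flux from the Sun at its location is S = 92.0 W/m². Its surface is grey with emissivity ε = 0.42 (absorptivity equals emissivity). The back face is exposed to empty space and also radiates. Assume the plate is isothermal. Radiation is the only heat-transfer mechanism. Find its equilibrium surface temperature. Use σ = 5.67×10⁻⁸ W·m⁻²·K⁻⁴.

At equilibrium, absorbed power = emitted power.
Absorbing cross-section = A = 133.0 m²; emitting surface = 2A = 266.0 m² (ratio 2).
εS·A_cross = εσ·A_surf·T⁴  ⇒  T⁴ = S/(2σ)   (ε cancels).
T⁴ = 92.0/(2·5.67×10⁻⁸) = 8.113×10⁸ K⁴.
T = (8.113×10⁸)^(1/4).

T ≈ 169 K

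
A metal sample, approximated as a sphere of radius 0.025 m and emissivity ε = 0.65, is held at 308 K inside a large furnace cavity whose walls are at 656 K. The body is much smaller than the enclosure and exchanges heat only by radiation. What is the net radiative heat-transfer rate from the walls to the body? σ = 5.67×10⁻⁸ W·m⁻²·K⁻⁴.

For a small grey body in a large enclosure: P_net = εσA(T_body⁴ − T_wall⁴).
A = 4πr² = 0.007854 m²; T_body⁴ − T_wall⁴ = 8.999×10⁹ − 1.852×10¹¹ = -1.762×10¹¹ K⁴.
|P_net| = 0.65·5.67×10⁻⁸·0.007854·1.762×10¹¹.

P_net ≈ 51.0 W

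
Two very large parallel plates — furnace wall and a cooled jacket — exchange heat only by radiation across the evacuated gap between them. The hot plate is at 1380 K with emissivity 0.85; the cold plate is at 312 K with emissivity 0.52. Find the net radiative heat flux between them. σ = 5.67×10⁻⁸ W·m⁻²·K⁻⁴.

For two infinite grey parallel plates, q = σ(T₁⁴ − T₂⁴)/(1/ε₁ + 1/ε₂ − 1).
T₁⁴ − T₂⁴ = 3.627×10¹² − 9.476×10⁹ = 3.617×10¹² K⁴.
1/ε₁ + 1/ε₂ − 1 = 1.176 + 1.923 − 1 = 2.100.
q = 5.67×10⁻⁸ × 3.617×10¹² / 2.100.

q ≈ 97700 W/m²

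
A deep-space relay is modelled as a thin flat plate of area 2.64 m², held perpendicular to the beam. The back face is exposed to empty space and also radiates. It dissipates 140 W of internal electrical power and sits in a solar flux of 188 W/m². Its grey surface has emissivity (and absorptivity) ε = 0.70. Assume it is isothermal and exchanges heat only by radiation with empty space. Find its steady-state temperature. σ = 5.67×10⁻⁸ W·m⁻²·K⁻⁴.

At steady state, absorbed solar power + internal power = radiated power.
Absorbed: α·S·A_cross = 0.70·188·2.640 = 347.4 W (cross-section A).
Total input = 347.4 + 140 = 487.4 W.
Radiated: εσ·A_surf·T⁴ with A_surf = 2A = 5.280 m².
T⁴ = 487.4/(0.70·5.67×10⁻⁸·5.280) = 2.326×10⁹ K⁴.

T ≈ 220 K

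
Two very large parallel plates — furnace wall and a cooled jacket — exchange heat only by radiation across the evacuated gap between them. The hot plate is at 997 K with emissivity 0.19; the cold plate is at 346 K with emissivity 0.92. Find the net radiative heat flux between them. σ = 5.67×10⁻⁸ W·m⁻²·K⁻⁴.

For two infinite grey parallel plates, q = σ(T₁⁴ − T₂⁴)/(1/ε₁ + 1/ε₂ − 1).
T₁⁴ − T₂⁴ = 9.881×10¹¹ − 1.433×10¹⁰ = 9.737×10¹¹ K⁴.
1/ε₁ + 1/ε₂ − 1 = 5.263 + 1.087 − 1 = 5.350.
q = 5.67×10⁻⁸ × 9.737×10¹¹ / 5.350.

q ≈ 10300 W/m²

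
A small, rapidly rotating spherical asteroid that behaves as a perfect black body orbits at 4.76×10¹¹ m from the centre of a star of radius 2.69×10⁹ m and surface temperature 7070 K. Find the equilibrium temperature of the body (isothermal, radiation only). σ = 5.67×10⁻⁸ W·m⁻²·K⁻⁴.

T ≈ 376 K

The star's surface emits σT_*⁴; at distance d the flux is S = σT_*⁴(R_*/d)².
S = 5.67×10⁻⁸·(7070)⁴·(2.69×10⁹/4.76×10¹¹)² = 4524 W/m².
For an isothermal sphere T⁴ = (1−a)S/(4σ) = 1.995×10¹⁰ K⁴.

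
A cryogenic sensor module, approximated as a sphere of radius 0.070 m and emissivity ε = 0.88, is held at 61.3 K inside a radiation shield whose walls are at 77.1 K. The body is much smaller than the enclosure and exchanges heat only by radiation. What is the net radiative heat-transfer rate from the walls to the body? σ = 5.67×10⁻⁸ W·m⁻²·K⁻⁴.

For a small grey body in a large enclosure: P_net = εσA(T_body⁴ − T_wall⁴).
A = 4πr² = 0.06158 m²; T_body⁴ − T_wall⁴ = 1.412×10⁷ − 3.534×10⁷ = -2.122×10⁷ K⁴.
|P_net| = 0.88·5.67×10⁻⁸·0.06158·2.122×10⁷.

P_net ≈ 0.0652 W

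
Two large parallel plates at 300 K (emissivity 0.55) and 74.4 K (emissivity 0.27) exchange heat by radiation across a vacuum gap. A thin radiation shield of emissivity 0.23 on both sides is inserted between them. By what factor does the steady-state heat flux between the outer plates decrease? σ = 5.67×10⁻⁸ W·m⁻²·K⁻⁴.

factor ≈ 2.70

Without shield: q₀ = σΔ(T⁴)/(1/ε₁+1/ε₂−1) with denominator 4.522.
With shield the two gaps are in series; the resistances add: (1/ε₁+1/ε_s−1)+(1/ε_s+1/ε₂−1) = 5.166+7.052 = 12.22.
Heat-flux ratio q₀/q = 12.22/4.522.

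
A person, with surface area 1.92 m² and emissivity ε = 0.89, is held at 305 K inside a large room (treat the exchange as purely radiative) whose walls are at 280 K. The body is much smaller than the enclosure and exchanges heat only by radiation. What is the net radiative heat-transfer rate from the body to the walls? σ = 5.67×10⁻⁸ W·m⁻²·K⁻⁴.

For a small grey body in a large enclosure: P_net = εσA(T_body⁴ − T_wall⁴).
A = 1.92 m²; T_body⁴ − T_wall⁴ = 8.654×10⁹ − 6.147×10⁹ = 2.507×10⁹ K⁴.
|P_net| = 0.89·5.67×10⁻⁸·1.920·2.507×10⁹.

P_net ≈ 243 W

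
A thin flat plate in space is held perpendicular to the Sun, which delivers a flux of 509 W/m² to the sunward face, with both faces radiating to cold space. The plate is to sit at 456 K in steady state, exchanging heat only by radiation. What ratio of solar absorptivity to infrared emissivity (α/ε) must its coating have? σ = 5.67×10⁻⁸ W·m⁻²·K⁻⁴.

α/ε ≈ 9.63

Balance: αS·A = εσ·2A·T⁴ ⇒ α/ε = 2σT⁴/S.
α/ε = 2·5.67×10⁻⁸·(456)⁴/509 = 2·5.67×10⁻⁸·4.324×10¹⁰/509.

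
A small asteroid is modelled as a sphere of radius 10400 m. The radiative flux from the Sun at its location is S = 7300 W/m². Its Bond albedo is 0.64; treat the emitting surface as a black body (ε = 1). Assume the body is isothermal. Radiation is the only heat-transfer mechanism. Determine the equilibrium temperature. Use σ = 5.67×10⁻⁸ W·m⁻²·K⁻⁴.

T ≈ 328 K

At equilibrium, absorbed power = emitted power.
Absorbing cross-section = πr² = 3.398×10⁸ m²; emitting surface = 4πr² = 1.359×10⁹ m² (ratio 4).
(1−a)S·A_cross = εσ·A_surf·T⁴  ⇒  T⁴ = (1−a)S/(4σ).
T⁴ = 0.360·7300/(4·5.67×10⁻⁸) = 1.159×10¹⁰ K⁴.
T = (1.159×10¹⁰)^(1/4).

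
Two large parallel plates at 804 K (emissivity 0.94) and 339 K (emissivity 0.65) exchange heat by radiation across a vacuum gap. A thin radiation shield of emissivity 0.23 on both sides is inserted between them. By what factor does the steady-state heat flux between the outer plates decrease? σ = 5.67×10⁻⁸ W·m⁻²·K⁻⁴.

factor ≈ 5.80

Without shield: q₀ = σΔ(T⁴)/(1/ε₁+1/ε₂−1) with denominator 1.602.
With shield the two gaps are in series; the resistances add: (1/ε₁+1/ε_s−1)+(1/ε_s+1/ε₂−1) = 4.412+4.886 = 9.298.
Heat-flux ratio q₀/q = 9.298/1.602.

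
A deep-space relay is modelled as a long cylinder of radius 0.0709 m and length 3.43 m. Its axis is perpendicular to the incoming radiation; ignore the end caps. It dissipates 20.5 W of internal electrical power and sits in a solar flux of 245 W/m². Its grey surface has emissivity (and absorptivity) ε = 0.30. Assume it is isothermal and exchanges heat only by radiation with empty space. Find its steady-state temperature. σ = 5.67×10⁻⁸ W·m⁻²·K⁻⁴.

At steady state, absorbed solar power + internal power = radiated power.
Absorbed: α·S·A_cross = 0.30·245·0.4864 = 35.75 W (cross-section 2rL).
Total input = 35.75 + 20.5 = 56.25 W.
Radiated: εσ·A_surf·T⁴ with A_surf = 2πrL = 1.528 m².
T⁴ = 56.25/(0.30·5.67×10⁻⁸·1.528) = 2.164×10⁹ K⁴.

T ≈ 216 K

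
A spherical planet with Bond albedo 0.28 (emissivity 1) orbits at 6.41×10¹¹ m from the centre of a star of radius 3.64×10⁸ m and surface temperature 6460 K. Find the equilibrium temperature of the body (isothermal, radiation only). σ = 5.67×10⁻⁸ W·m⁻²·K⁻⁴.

T ≈ 100 K

The star's surface emits σT_*⁴; at distance d the flux is S = σT_*⁴(R_*/d)².
S = 5.67×10⁻⁸·(6460)⁴·(3.64×10⁸/6.41×10¹¹)² = 31.84 W/m².
For an isothermal sphere T⁴ = (1−a)S/(4σ) = 1.011×10⁸ K⁴.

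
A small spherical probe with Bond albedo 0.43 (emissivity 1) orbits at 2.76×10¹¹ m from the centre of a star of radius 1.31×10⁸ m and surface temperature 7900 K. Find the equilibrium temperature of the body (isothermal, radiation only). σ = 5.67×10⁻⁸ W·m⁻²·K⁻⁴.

The star's surface emits σT_*⁴; at distance d the flux is S = σT_*⁴(R_*/d)².
S = 5.67×10⁻⁸·(7900)⁴·(1.31×10⁸/2.76×10¹¹)² = 49.75 W/m².
For an isothermal sphere T⁴ = (1−a)S/(4σ) = 1.250×10⁸ K⁴.

T ≈ 106 K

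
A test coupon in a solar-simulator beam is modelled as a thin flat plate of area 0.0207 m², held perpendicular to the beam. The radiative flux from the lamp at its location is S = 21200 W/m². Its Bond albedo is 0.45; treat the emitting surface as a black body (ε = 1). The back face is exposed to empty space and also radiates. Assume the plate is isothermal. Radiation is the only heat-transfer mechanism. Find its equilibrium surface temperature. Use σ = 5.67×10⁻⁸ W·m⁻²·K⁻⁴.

T ≈ 566 K

At equilibrium, absorbed power = emitted power.
Absorbing cross-section = A = 0.02070 m²; emitting surface = 2A = 0.04140 m² (ratio 2).
(1−a)S·A_cross = εσ·A_surf·T⁴  ⇒  T⁴ = (1−a)S/(2σ).
T⁴ = 0.550·21200/(2·5.67×10⁻⁸) = 1.028×10¹¹ K⁴.
T = (1.028×10¹¹)^(1/4).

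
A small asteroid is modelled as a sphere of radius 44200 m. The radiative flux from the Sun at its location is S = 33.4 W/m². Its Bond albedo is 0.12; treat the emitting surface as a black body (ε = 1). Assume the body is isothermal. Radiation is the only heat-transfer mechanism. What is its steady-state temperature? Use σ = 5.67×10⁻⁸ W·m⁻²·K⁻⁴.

T ≈ 107 K

At equilibrium, absorbed power = emitted power.
Absorbing cross-section = πr² = 6.138×10⁹ m²; emitting surface = 4πr² = 2.455×10¹⁰ m² (ratio 4).
(1−a)S·A_cross = εσ·A_surf·T⁴  ⇒  T⁴ = (1−a)S/(4σ).
T⁴ = 0.880·33.4/(4·5.67×10⁻⁸) = 1.296×10⁸ K⁴.
T = (1.296×10⁸)^(1/4).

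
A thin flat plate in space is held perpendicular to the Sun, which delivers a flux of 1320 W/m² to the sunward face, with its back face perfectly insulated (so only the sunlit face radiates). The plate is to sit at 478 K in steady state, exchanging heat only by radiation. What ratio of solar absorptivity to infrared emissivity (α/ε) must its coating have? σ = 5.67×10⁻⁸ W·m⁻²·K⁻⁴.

α/ε ≈ 2.24

Balance: αS·A = εσ·1A·T⁴ ⇒ α/ε = σT⁴/S.
α/ε = 5.67×10⁻⁸·(478)⁴/1320 = 5.67×10⁻⁸·5.220×10¹⁰/1320.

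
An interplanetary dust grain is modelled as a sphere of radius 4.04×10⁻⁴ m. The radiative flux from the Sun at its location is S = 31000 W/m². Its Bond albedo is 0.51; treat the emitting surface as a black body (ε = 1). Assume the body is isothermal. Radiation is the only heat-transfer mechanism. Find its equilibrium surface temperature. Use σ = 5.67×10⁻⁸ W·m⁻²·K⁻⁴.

T ≈ 509 K

At equilibrium, absorbed power = emitted power.
Absorbing cross-section = πr² = 5.128×10⁻⁷ m²; emitting surface = 4πr² = 2.051×10⁻⁶ m² (ratio 4).
(1−a)S·A_cross = εσ·A_surf·T⁴  ⇒  T⁴ = (1−a)S/(4σ).
T⁴ = 0.490·31000/(4·5.67×10⁻⁸) = 6.698×10¹⁰ K⁴.
T = (6.698×10¹⁰)^(1/4).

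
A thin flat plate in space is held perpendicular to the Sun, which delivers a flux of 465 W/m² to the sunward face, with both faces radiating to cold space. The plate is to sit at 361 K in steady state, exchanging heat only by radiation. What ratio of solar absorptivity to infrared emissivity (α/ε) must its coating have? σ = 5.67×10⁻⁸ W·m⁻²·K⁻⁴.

Balance: αS·A = εσ·2A·T⁴ ⇒ α/ε = 2σT⁴/S.
α/ε = 2·5.67×10⁻⁸·(361)⁴/465 = 2·5.67×10⁻⁸·1.698×10¹⁰/465.

α/ε ≈ 4.14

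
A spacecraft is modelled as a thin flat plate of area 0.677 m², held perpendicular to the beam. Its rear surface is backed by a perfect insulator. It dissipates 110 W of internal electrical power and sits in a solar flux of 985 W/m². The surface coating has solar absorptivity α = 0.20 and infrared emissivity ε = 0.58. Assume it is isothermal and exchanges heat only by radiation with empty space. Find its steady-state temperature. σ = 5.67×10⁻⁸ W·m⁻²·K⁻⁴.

At steady state, absorbed solar power + internal power = radiated power.
Absorbed: α·S·A_cross = 0.20·985·0.6770 = 133.4 W (cross-section A).
Total input = 133.4 + 110 = 243.4 W.
Radiated: εσ·A_surf·T⁴ with A_surf = A = 0.6770 m².
T⁴ = 243.4/(0.58·5.67×10⁻⁸·0.6770) = 1.093×10¹⁰ K⁴.

T ≈ 323 K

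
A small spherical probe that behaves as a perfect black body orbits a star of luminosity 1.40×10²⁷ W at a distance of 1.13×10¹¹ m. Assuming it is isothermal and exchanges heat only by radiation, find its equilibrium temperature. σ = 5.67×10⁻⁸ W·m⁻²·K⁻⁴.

T ≈ 443 K

First find the stellar flux at distance d: S = L/(4πd²) = 1.40×10²⁷/(4π·(1.13×10¹¹)²) = 8725 W/m².
For an isothermal sphere, absorbed (1−a)S·πr² = emitted σ·4πr²·T⁴, so T⁴ = (1−a)S/(4σ).
T⁴ = 1.00·8725/(4·5.67×10⁻⁸) = 3.847×10¹⁰ K⁴.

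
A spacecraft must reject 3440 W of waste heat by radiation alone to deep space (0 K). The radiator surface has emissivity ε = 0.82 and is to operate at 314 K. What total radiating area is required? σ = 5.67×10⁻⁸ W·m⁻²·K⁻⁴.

A ≈ 7.61 m²

P = εσA T⁴ ⇒ A = P/(εσT⁴).
T⁴ = 9.721×10⁹ K⁴.
A = 3440/(0.82 × 5.67×10⁻⁸ × 9.721×10⁹).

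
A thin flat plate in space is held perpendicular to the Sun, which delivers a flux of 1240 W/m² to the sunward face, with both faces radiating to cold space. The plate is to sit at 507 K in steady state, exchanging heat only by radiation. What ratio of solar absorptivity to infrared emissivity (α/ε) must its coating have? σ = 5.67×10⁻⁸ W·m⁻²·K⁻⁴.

Balance: αS·A = εσ·2A·T⁴ ⇒ α/ε = 2σT⁴/S.
α/ε = 2·5.67×10⁻⁸·(507)⁴/1240 = 2·5.67×10⁻⁸·6.607×10¹⁰/1240.

α/ε ≈ 6.04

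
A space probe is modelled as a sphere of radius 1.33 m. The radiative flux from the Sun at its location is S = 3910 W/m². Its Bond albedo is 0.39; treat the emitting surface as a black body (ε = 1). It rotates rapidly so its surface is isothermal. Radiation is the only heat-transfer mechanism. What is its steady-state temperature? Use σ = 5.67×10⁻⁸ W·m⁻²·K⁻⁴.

T ≈ 320 K

At equilibrium, absorbed power = emitted power.
Absorbing cross-section = πr² = 5.557 m²; emitting surface = 4πr² = 22.23 m² (ratio 4).
(1−a)S·A_cross = εσ·A_surf·T⁴  ⇒  T⁴ = (1−a)S/(4σ).
T⁴ = 0.610·3910/(4·5.67×10⁻⁸) = 1.052×10¹⁰ K⁴.
T = (1.052×10¹⁰)^(1/4).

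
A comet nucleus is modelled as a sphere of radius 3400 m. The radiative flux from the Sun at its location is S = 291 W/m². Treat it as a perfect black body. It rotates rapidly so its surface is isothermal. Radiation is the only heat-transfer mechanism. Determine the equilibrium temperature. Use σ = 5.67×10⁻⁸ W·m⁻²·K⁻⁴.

At equilibrium, absorbed power = emitted power.
Absorbing cross-section = πr² = 3.632×10⁷ m²; emitting surface = 4πr² = 1.453×10⁸ m² (ratio 4).
S·A_cross = εσ·A_surf·T⁴  ⇒  T⁴ = S/(4σ).
T⁴ = 1.00·291/(4·5.67×10⁻⁸) = 1.283×10⁹ K⁴.
T = (1.283×10⁹)^(1/4).

T ≈ 189 K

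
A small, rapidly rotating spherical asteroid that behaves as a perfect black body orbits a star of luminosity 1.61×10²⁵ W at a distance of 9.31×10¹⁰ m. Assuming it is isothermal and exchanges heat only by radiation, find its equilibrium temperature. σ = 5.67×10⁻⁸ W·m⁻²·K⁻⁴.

First find the stellar flux at distance d: S = L/(4πd²) = 1.61×10²⁵/(4π·(9.31×10¹⁰)²) = 147.8 W/m².
For an isothermal sphere, absorbed (1−a)S·πr² = emitted σ·4πr²·T⁴, so T⁴ = (1−a)S/(4σ).
T⁴ = 1.00·147.8/(4·5.67×10⁻⁸) = 6.517×10⁸ K⁴.

T ≈ 160 K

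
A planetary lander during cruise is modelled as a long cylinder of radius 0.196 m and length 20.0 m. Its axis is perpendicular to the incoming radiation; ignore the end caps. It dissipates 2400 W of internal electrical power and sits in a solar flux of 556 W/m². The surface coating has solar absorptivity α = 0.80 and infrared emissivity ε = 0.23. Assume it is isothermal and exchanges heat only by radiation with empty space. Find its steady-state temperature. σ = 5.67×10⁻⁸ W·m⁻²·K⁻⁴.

At steady state, absorbed solar power + internal power = radiated power.
Absorbed: α·S·A_cross = 0.80·556·7.840 = 3487 W (cross-section 2rL).
Total input = 3487 + 2400 = 5887 W.
Radiated: εσ·A_surf·T⁴ with A_surf = 2πrL = 24.63 m².
T⁴ = 5887/(0.23·5.67×10⁻⁸·24.63) = 1.833×10¹⁰ K⁴.

T ≈ 368 K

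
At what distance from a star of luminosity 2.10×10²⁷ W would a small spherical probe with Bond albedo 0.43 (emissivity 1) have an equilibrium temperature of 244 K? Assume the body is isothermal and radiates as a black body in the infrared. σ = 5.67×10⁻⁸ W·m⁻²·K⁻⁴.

For an isothermal black-emitting sphere, (1−a)S·πr² = σ·4πr²·T⁴ ⇒ S = 4σT⁴/(1−a).
S = 4·5.67×10⁻⁸·(244)⁴/0.570 = 1410 W/m².
Flux falls as S = L/(4πd²), so d = √(L/(4πS)) = √(2.10×10²⁷/(4π·1410)).

d ≈ 3.44×10¹¹ m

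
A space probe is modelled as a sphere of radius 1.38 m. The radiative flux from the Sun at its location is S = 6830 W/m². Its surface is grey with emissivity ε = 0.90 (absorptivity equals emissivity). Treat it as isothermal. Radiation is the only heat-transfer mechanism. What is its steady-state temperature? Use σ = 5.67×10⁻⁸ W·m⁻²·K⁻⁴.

T ≈ 417 K

At equilibrium, absorbed power = emitted power.
Absorbing cross-section = πr² = 5.983 m²; emitting surface = 4πr² = 23.93 m² (ratio 4).
εS·A_cross = εσ·A_surf·T⁴  ⇒  T⁴ = S/(4σ)   (ε cancels).
T⁴ = 6830/(4·5.67×10⁻⁸) = 3.011×10¹⁰ K⁴.
T = (3.011×10¹⁰)^(1/4).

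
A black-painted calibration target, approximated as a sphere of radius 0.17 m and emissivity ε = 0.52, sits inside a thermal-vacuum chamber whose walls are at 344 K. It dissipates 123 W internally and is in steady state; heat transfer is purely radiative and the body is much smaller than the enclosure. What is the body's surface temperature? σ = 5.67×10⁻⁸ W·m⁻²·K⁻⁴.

T ≈ 400 K

For a small grey body in a large enclosure, net radiated power = εσA(T⁴ − T_w⁴).
Steady state: P = εσA(T⁴ − T_w⁴) with A = 4πr² = 0.3632 m².
T⁴ = P/(εσA) + T_w⁴ = 123/(0.52·5.67×10⁻⁸·0.3632) + (344)⁴
    = 1.149×10¹⁰ + 1.400×10¹⁰ = 2.549×10¹⁰ K⁴.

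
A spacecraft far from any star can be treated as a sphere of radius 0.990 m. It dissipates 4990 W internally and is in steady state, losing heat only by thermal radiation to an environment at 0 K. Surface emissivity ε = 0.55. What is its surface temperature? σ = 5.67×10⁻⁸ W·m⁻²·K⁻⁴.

T ≈ 338 K

Steady state: internal power = radiated power, P = εσA T⁴.
Radiating area A = 4πr² = 12.32 m².
T⁴ = P/(εσA) = 4990/(0.55·5.67×10⁻⁸·12.32) = 1.299×10¹⁰ K⁴.
T = (1.299×10¹⁰)^(1/4).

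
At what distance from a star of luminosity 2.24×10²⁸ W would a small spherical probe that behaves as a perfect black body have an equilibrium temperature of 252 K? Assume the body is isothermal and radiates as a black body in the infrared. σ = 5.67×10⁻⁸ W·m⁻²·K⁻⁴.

For an isothermal black-emitting sphere, (1−a)S·πr² = σ·4πr²·T⁴ ⇒ S = 4σT⁴/(1−a).
S = 4·5.67×10⁻⁸·(252)⁴/1.00 = 914.6 W/m².
Flux falls as S = L/(4πd²), so d = √(L/(4πS)) = √(2.24×10²⁸/(4π·914.6)).

d ≈ 1.40×10¹² m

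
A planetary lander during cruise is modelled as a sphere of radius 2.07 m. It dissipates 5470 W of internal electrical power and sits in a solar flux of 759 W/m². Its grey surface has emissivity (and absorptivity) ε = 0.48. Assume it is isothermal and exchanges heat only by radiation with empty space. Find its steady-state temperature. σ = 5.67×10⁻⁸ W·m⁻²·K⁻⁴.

T ≈ 290 K

At steady state, absorbed solar power + internal power = radiated power.
Absorbed: α·S·A_cross = 0.48·759·13.46 = 4904 W (cross-section πr²).
Total input = 4904 + 5470 = 10370 W.
Radiated: εσ·A_surf·T⁴ with A_surf = 4πr² = 53.85 m².
T⁴ = 10370/(0.48·5.67×10⁻⁸·53.85) = 7.079×10⁹ K⁴.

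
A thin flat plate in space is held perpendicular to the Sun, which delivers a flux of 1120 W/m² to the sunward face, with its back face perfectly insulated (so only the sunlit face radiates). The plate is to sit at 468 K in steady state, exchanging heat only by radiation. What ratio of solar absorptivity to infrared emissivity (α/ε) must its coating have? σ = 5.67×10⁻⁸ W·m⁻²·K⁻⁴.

α/ε ≈ 2.43

Balance: αS·A = εσ·1A·T⁴ ⇒ α/ε = σT⁴/S.
α/ε = 5.67×10⁻⁸·(468)⁴/1120 = 5.67×10⁻⁸·4.797×10¹⁰/1120.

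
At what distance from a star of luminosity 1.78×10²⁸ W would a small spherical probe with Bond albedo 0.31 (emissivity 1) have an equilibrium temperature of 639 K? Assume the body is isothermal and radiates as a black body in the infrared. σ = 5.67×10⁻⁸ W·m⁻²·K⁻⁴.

d ≈ 1.61×10¹¹ m

For an isothermal black-emitting sphere, (1−a)S·πr² = σ·4πr²·T⁴ ⇒ S = 4σT⁴/(1−a).
S = 4·5.67×10⁻⁸·(639)⁴/0.690 = 54800 W/m².
Flux falls as S = L/(4πd²), so d = √(L/(4πS)) = √(1.78×10²⁸/(4π·54800)).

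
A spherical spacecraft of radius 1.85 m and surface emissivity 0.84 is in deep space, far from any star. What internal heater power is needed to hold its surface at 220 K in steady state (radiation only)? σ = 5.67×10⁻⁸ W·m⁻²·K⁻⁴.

P ≈ 4800 W

P = εσ·4πr²·T⁴.
4πr² = 43.01 m²; T⁴ = 2.343×10⁹ K⁴.
P = 0.84·5.67×10⁻⁸·43.01·2.343×10⁹.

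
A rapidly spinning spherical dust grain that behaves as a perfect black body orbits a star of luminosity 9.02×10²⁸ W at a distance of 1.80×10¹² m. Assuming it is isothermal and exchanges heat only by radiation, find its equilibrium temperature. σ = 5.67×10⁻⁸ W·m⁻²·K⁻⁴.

First find the stellar flux at distance d: S = L/(4πd²) = 9.02×10²⁸/(4π·(1.80×10¹²)²) = 2215 W/m².
For an isothermal sphere, absorbed (1−a)S·πr² = emitted σ·4πr²·T⁴, so T⁴ = (1−a)S/(4σ).
T⁴ = 1.00·2215/(4·5.67×10⁻⁸) = 9.768×10⁹ K⁴.

T ≈ 314 K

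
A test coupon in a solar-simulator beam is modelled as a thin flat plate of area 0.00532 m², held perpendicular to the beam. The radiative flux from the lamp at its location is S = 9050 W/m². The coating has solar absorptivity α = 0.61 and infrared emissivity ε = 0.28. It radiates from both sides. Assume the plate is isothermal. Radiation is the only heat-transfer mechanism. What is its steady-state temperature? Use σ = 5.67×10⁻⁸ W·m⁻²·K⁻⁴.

At equilibrium, absorbed power = emitted power.
Absorbing cross-section = A = 0.005320 m²; emitting surface = 2A = 0.01064 m² (ratio 2).
αS·A_cross = εσ·A_surf·T⁴  ⇒  T⁴ = αS/(ε·2σ).
T⁴ = 0.610·9050/(0.28·2·5.67×10⁻⁸) = 1.739×10¹¹ K⁴.
T = (1.739×10¹¹)^(1/4).

T ≈ 646 K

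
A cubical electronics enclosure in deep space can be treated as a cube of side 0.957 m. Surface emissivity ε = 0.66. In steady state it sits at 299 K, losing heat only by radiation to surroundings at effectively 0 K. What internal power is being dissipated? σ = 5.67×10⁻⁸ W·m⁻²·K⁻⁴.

Steady state: P = εσA T⁴.
A = 6L² = 5.495 m²; T⁴ = (299)⁴ = 7.993×10⁹ K⁴.
P = 0.66 × 5.67×10⁻⁸ × 5.495 × 7.993×10⁹.

P ≈ 1640 W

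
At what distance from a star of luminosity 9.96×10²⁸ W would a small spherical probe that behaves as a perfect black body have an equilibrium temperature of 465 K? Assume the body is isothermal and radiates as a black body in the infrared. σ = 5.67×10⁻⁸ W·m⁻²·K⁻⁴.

d ≈ 8.65×10¹¹ m

For an isothermal black-emitting sphere, (1−a)S·πr² = σ·4πr²·T⁴ ⇒ S = 4σT⁴/(1−a).
S = 4·5.67×10⁻⁸·(465)⁴/1.00 = 10600 W/m².
Flux falls as S = L/(4πd²), so d = √(L/(4πS)) = √(9.96×10²⁸/(4π·10600)).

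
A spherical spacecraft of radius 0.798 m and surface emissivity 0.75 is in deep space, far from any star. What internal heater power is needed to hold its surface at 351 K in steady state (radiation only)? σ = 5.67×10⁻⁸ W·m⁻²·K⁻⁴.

P ≈ 5170 W

P = εσ·4πr²·T⁴.
4πr² = 8.002 m²; T⁴ = 1.518×10¹⁰ K⁴.
P = 0.75·5.67×10⁻⁸·8.002·1.518×10¹⁰.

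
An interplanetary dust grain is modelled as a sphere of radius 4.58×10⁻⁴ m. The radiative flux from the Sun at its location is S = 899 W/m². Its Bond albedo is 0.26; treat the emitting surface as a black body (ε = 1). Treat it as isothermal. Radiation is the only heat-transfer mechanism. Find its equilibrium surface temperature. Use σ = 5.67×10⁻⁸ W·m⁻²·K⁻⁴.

T ≈ 233 K

At equilibrium, absorbed power = emitted power.
Absorbing cross-section = πr² = 6.590×10⁻⁷ m²; emitting surface = 4πr² = 2.636×10⁻⁶ m² (ratio 4).
(1−a)S·A_cross = εσ·A_surf·T⁴  ⇒  T⁴ = (1−a)S/(4σ).
T⁴ = 0.740·899/(4·5.67×10⁻⁸) = 2.933×10⁹ K⁴.
T = (2.933×10⁹)^(1/4).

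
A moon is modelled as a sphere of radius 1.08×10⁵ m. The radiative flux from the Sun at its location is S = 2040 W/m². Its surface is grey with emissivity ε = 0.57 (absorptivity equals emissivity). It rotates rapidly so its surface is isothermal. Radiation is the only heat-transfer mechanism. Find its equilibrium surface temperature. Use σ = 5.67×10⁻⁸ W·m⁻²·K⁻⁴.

T ≈ 308 K

At equilibrium, absorbed power = emitted power.
Absorbing cross-section = πr² = 3.664×10¹⁰ m²; emitting surface = 4πr² = 1.466×10¹¹ m² (ratio 4).
εS·A_cross = εσ·A_surf·T⁴  ⇒  T⁴ = S/(4σ)   (ε cancels).
T⁴ = 2040/(4·5.67×10⁻⁸) = 8.995×10⁹ K⁴.
T = (8.995×10⁹)^(1/4).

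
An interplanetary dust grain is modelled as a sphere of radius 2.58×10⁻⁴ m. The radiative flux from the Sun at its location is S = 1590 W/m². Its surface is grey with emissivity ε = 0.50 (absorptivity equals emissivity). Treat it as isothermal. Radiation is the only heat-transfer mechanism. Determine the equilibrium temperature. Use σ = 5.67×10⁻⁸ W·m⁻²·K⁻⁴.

At equilibrium, absorbed power = emitted power.
Absorbing cross-section = πr² = 2.091×10⁻⁷ m²; emitting surface = 4πr² = 8.365×10⁻⁷ m² (ratio 4).
εS·A_cross = εσ·A_surf·T⁴  ⇒  T⁴ = S/(4σ)   (ε cancels).
T⁴ = 1590/(4·5.67×10⁻⁸) = 7.011×10⁹ K⁴.
T = (7.011×10⁹)^(1/4).

T ≈ 289 K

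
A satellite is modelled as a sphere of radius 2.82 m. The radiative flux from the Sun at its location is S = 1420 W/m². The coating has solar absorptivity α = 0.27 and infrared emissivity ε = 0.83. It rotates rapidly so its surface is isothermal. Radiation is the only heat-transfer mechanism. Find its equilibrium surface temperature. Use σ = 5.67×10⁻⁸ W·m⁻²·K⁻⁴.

At equilibrium, absorbed power = emitted power.
Absorbing cross-section = πr² = 24.98 m²; emitting surface = 4πr² = 99.93 m² (ratio 4).
αS·A_cross = εσ·A_surf·T⁴  ⇒  T⁴ = αS/(ε·4σ).
T⁴ = 0.270·1420/(0.83·4·5.67×10⁻⁸) = 2.037×10⁹ K⁴.
T = (2.037×10⁹)^(1/4).

T ≈ 212 K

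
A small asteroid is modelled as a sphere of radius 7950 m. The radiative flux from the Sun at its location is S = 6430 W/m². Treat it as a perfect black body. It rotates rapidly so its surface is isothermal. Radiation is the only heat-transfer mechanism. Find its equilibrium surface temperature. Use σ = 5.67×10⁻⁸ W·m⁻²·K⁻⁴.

T ≈ 410 K

At equilibrium, absorbed power = emitted power.
Absorbing cross-section = πr² = 1.986×10⁸ m²; emitting surface = 4πr² = 7.942×10⁸ m² (ratio 4).
S·A_cross = εσ·A_surf·T⁴  ⇒  T⁴ = S/(4σ).
T⁴ = 1.00·6430/(4·5.67×10⁻⁸) = 2.835×10¹⁰ K⁴.
T = (2.835×10¹⁰)^(1/4).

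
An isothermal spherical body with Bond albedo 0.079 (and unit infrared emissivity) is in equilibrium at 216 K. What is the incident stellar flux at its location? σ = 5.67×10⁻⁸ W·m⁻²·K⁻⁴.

(1−a)S·πr² = σ·4πr²·T⁴ ⇒ S = 4σT⁴/(1−a).
S = 4·5.67×10⁻⁸·2.177×10⁹/0.921.

S ≈ 536 W/m²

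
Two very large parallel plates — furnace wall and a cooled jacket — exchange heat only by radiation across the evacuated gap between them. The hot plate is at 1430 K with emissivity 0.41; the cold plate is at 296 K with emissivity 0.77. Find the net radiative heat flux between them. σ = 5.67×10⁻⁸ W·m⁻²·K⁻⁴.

For two infinite grey parallel plates, q = σ(T₁⁴ − T₂⁴)/(1/ε₁ + 1/ε₂ − 1).
T₁⁴ − T₂⁴ = 4.182×10¹² − 7.677×10⁹ = 4.174×10¹² K⁴.
1/ε₁ + 1/ε₂ − 1 = 2.439 + 1.299 − 1 = 2.738.
q = 5.67×10⁻⁸ × 4.174×10¹² / 2.738.

q ≈ 86400 W/m²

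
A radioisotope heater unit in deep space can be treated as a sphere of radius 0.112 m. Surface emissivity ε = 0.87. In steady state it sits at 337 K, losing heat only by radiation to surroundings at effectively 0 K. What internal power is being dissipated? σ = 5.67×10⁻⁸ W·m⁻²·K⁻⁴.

P ≈ 100 W

Steady state: P = εσA T⁴.
A = 4πr² = 0.1576 m²; T⁴ = (337)⁴ = 1.290×10¹⁰ K⁴.
P = 0.87 × 5.67×10⁻⁸ × 0.1576 × 1.290×10¹⁰.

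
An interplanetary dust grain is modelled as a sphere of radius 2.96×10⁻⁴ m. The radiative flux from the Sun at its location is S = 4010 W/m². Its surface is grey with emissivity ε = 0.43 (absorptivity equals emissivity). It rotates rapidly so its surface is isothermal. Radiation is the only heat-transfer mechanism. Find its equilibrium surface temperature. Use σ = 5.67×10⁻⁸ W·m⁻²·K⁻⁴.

At equilibrium, absorbed power = emitted power.
Absorbing cross-section = πr² = 2.753×10⁻⁷ m²; emitting surface = 4πr² = 1.101×10⁻⁶ m² (ratio 4).
εS·A_cross = εσ·A_surf·T⁴  ⇒  T⁴ = S/(4σ)   (ε cancels).
T⁴ = 4010/(4·5.67×10⁻⁸) = 1.768×10¹⁰ K⁴.
T = (1.768×10¹⁰)^(1/4).

T ≈ 365 K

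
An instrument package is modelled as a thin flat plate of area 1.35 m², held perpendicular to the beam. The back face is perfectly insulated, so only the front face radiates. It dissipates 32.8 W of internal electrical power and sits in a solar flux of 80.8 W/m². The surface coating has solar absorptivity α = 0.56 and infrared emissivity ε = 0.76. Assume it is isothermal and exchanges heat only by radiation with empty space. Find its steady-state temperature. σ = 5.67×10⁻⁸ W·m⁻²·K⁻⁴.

T ≈ 200 K

At steady state, absorbed solar power + internal power = radiated power.
Absorbed: α·S·A_cross = 0.56·80.8·1.350 = 61.08 W (cross-section A).
Total input = 61.08 + 32.8 = 93.88 W.
Radiated: εσ·A_surf·T⁴ with A_surf = A = 1.350 m².
T⁴ = 93.88/(0.76·5.67×10⁻⁸·1.350) = 1.614×10⁹ K⁴.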